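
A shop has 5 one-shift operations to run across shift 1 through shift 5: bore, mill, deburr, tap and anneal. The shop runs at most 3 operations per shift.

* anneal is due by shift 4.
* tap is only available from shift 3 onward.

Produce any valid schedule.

anneal -> shift 1; mill -> shift 1; tap -> shift 3; deburr -> shift 2; bore -> shift 1

Checking: anneal=shift 1 in [shift 1,shift 4]; tap=shift 3 in [shift 3,shift 5]; max 3 per shift (cap 3).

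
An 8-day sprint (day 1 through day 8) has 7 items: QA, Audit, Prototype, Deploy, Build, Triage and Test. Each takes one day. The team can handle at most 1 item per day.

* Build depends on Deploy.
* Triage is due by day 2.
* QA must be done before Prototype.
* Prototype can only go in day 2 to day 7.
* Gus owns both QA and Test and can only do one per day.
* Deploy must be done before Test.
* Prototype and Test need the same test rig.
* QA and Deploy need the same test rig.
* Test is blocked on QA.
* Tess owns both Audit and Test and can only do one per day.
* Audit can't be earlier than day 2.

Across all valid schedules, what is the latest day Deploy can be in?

day 6

Downstream work caps Deploy at day 7.
Deploy at day 6 is achievable: Audit=day 4; Test=day 7; Build=day 8; Prototype=day 3; Triage=day 1; Deploy=day 6; QA=day 2.
Nothing later works — the conflict and capacity constraints rule out every day after day 6.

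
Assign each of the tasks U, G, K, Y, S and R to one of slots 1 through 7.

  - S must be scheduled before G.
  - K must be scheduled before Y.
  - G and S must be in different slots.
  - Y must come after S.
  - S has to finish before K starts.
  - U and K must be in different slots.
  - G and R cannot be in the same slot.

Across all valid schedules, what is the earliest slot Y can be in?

Precedence pushes Y to at least 3.
Y at 3 is achievable: S in 1, Y in 3, K in 2, U in 1, G in 2, R in 1.

3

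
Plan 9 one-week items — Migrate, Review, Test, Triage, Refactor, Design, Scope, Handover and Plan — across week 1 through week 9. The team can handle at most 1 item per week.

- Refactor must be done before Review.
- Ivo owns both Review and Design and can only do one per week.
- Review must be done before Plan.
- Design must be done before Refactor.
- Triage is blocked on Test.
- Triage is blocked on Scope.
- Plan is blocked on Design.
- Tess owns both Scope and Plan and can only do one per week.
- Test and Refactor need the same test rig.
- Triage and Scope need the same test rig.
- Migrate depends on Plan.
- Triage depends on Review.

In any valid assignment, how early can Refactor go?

Precedence pushes Refactor to at least week 2; downstream work caps Refactor at week 6.
Refactor at week 2 is achievable: Scope in week 5; Design in week 1; Refactor in week 2; Plan in week 7; Migrate in week 8; Test in week 4; Handover in week 9; Review in week 3; Triage in week 6.

week 2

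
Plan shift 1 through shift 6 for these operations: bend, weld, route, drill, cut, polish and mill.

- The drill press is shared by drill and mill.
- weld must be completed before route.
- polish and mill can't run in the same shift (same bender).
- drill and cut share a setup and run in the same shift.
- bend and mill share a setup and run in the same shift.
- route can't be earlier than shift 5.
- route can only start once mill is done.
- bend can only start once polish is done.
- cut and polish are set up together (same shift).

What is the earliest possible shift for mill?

Mill must be in the same shift as bend, which can't be before shift 2, so mill is at least shift 2; downstream work caps mill at shift 5.
mill at shift 2 is achievable: weld -> shift 1; polish -> shift 1; mill -> shift 2; drill -> shift 1; route -> shift 5; cut -> shift 1; bend -> shift 2.

shift 2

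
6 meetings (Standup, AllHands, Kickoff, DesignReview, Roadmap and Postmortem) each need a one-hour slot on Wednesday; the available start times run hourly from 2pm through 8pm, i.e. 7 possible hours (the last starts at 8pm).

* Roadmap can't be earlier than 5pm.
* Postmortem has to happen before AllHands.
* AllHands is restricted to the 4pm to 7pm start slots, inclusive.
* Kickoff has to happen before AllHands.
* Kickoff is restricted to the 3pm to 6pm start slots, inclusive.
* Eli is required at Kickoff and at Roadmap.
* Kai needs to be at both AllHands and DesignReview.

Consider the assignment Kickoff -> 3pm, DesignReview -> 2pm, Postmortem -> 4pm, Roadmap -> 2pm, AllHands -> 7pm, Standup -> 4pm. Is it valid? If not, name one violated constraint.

No — it violates: Roadmap can't be earlier than 5pm

Kickoff is restricted to the 3pm to 6pm start slots, inclusive — holds.
Roadmap can't be earlier than 5pm — violated.
Eli is required at Kickoff and at Roadmap — holds.
Kai needs to be at both AllHands and DesignReview — holds.
AllHands is restricted to the 4pm to 7pm start slots, inclusive — holds.
Postmortem has to happen before AllHands — holds.
Kickoff has to happen before AllHands — holds.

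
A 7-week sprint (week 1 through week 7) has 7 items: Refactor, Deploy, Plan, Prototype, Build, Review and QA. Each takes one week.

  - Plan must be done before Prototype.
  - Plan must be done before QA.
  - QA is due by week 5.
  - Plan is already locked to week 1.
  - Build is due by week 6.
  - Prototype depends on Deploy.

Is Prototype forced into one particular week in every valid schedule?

Prototype can be week 2 (e.g. Build in week 1, Prototype in week 2, Plan in week 1, Deploy in week 1, Review in week 1, QA in week 2, Refactor in week 1) or week 3 (e.g. Review in week 1, Refactor in week 1, Prototype in week 3, Deploy in week 1, QA in week 2, Build in week 1, Plan in week 1).

No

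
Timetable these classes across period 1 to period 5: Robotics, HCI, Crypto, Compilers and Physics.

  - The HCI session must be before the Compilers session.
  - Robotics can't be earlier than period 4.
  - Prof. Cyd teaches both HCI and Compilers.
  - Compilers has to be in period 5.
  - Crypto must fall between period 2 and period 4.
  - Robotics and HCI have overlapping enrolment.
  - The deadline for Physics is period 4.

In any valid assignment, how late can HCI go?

Downstream work caps HCI at period 4.
HCI at period 4 is achievable: HCI=period 4; Crypto=period 2; Compilers=period 5; Physics=period 1; Robotics=period 5.

period 4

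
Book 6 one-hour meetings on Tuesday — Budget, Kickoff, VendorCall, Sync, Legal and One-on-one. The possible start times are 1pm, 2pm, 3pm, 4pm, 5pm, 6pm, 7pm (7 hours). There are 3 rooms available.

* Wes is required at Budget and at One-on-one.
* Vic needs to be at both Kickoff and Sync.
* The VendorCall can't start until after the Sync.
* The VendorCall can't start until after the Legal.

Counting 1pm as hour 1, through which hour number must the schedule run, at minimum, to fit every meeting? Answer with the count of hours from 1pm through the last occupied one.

2 hours

The precedence chain requires at least 2 distinct hours.
With at most 3 per hour and 6 meetings, at least 2 hours are needed.
2 works (last occupied hour: 2pm): for example Sync=1pm, One-on-one=2pm, VendorCall=2pm, Legal=1pm, Kickoff=2pm, Budget=1pm.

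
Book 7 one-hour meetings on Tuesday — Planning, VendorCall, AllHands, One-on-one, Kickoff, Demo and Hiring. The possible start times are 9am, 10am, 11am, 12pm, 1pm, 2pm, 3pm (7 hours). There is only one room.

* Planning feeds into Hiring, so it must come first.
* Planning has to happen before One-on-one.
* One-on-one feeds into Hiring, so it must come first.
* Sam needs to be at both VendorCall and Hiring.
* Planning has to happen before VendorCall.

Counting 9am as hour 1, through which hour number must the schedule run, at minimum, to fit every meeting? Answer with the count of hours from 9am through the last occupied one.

7

The precedence chain requires at least 3 distinct hours.
With at most 1 per hour and 7 meetings, at least 7 hours are needed.
7 works (last occupied hour: 3pm): for example Hiring in 11am; Kickoff in 2pm; Planning in 9am; One-on-one in 10am; VendorCall in 12pm; AllHands in 1pm; Demo in 3pm.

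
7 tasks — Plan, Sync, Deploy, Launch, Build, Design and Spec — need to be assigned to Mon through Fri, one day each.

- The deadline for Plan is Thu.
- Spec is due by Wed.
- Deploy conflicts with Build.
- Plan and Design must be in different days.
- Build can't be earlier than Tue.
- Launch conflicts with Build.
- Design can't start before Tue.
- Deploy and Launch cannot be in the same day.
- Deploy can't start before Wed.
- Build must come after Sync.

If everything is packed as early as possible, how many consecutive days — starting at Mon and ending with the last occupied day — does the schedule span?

3 days

The precedence chain requires at least 2 distinct days.
Deploy can't be placed before Wed — that is day 3 counting from Mon — so the schedule must run through at least 3 days.
3 works (last occupied day: Wed): for example Deploy in Wed, Launch in Mon, Spec in Mon, Sync in Mon, Build in Tue, Design in Tue, Plan in Mon.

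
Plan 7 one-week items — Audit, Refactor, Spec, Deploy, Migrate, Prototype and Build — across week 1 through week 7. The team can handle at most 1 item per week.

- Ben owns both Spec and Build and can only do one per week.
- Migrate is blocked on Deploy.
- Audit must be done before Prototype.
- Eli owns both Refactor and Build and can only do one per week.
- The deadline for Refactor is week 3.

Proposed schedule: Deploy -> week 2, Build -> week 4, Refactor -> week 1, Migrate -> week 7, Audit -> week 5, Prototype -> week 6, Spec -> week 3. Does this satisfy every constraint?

Eli owns both Refactor and Build and can only do one per week — holds.
Audit must be done before Prototype — holds.
Migrate is blocked on Deploy — holds.
Ben owns both Spec and Build and can only do one per week — holds.
The team can handle at most 1 item per week — holds.
The deadline for Refactor is week 3 — holds.

Valid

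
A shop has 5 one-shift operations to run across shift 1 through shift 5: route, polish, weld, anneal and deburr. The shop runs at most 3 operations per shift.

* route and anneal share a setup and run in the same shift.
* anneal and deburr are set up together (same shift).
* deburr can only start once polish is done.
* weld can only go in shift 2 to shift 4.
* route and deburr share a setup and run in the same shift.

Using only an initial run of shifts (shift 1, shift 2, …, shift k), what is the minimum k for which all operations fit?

3

The precedence chain requires at least 2 distinct shifts.
With at most 3 per shift and 5 operations, at least 2 shifts are needed.
Could 2 shifts be enough, i.e. nothing placed later than shift 2? No: weld's window within 2 shifts is {shift 2}; deburr must come after polish (at shift 1 or later) → {shift 2}; anneal must be in the same shift as deburr (in {shift 2}) → {shift 2}; route must be in the same shift as anneal (in {shift 2}) → {shift 2}; that puts route, weld, anneal and deburr all in shift 2 — more than 3 per shift.
So 2 shifts is not enough.
3 works (last occupied shift: shift 3): for example route=shift 3, deburr=shift 3, weld=shift 2, polish=shift 1, anneal=shift 3.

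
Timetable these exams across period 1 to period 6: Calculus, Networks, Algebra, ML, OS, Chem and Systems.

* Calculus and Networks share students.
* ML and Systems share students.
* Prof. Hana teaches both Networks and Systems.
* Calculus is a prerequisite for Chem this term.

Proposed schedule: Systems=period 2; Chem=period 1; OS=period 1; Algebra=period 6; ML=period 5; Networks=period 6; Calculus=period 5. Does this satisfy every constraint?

No. Calculus is a prerequisite for Chem this term is not satisfied.

Calculus and Networks share students — holds.
ML and Systems share students — holds.
Prof. Hana teaches both Networks and Systems — holds.
Calculus is a prerequisite for Chem this term — violated.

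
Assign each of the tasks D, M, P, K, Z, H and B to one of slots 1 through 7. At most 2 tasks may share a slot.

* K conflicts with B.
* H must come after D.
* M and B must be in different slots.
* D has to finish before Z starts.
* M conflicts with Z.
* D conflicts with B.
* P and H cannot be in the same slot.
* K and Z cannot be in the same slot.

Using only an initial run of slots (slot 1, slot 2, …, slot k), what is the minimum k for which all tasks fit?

4 slots

The precedence chain requires at least 2 distinct slots.
With at most 2 per slot and 7 tasks, at least 4 slots are needed.
4 works (last occupied slot: 4): for example H -> 2, B -> 4, Z -> 2, K -> 3, D -> 1, P -> 3, M -> 1.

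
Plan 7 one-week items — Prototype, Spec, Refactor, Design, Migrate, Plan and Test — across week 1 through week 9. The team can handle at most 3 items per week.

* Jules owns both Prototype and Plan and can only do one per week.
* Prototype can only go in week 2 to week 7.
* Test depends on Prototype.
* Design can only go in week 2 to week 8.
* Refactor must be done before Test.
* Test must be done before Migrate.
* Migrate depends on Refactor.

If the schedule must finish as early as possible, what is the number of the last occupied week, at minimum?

week 4

The precedence chain requires at least 3 distinct weeks.
With at most 3 per week and 7 work items, at least 3 weeks are needed.
Propagating the time windows through the other constraints, Migrate can't land before week 4, so the schedule must run through at least week 4.
4 works (last occupied week: week 4): for example Spec=week 1; Design=week 2; Prototype=week 2; Refactor=week 1; Migrate=week 4; Test=week 3; Plan=week 1.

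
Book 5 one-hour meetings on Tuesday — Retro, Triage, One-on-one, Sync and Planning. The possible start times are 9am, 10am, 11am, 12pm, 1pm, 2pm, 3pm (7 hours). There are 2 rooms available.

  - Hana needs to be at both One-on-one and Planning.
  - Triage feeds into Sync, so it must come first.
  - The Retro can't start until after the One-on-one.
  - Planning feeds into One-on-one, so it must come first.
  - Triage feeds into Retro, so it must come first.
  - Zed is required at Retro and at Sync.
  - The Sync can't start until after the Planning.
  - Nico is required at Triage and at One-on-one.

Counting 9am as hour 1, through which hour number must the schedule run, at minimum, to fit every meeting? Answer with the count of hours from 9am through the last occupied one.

3

The precedence chain requires at least 3 distinct hours.
With at most 2 per hour and 5 meetings, at least 3 hours are needed.
3 works (last occupied hour: 11am): for example Planning=9am, Sync=10am, Retro=11am, One-on-one=10am, Triage=9am.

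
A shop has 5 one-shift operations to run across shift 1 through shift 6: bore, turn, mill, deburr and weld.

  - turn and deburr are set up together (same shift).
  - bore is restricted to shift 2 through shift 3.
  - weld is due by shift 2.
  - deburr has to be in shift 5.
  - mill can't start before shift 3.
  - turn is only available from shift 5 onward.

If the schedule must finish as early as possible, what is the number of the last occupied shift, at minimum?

5

turn can't be placed before shift 5, so the schedule must run through at least shift 5.
5 works (last occupied shift: shift 5): for example turn=shift 5, deburr=shift 5, bore=shift 2, mill=shift 3, weld=shift 1.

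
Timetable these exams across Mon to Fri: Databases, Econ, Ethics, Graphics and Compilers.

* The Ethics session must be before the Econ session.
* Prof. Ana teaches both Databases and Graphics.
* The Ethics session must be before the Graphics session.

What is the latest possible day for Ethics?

Downstream work caps Ethics at Thu.
Ethics at Thu is achievable: Ethics=Thu; Graphics=Fri; Databases=Mon; Compilers=Mon; Econ=Fri.

Thu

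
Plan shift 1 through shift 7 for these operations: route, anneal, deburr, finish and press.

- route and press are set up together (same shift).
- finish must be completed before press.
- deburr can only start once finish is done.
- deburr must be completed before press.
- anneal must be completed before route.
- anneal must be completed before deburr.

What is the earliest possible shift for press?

Precedence pushes press to at least shift 3.
press at shift 3 is achievable: anneal=shift 1, deburr=shift 2, press=shift 3, finish=shift 1, route=shift 3.

shift 3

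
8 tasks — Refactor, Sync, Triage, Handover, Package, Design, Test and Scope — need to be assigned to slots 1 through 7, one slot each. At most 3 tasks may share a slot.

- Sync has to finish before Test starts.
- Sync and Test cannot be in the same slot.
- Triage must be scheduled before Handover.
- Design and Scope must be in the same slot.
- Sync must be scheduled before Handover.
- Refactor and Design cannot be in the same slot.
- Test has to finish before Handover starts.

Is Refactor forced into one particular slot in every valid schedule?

Refactor can be 1 (e.g. Package=2; Scope=3; Sync=1; Design=3; Triage=1; Handover=3; Test=2; Refactor=1) or 2 (e.g. Scope -> 3, Triage -> 1, Handover -> 3, Test -> 2, Refactor -> 2, Package -> 1, Design -> 3, Sync -> 1).

No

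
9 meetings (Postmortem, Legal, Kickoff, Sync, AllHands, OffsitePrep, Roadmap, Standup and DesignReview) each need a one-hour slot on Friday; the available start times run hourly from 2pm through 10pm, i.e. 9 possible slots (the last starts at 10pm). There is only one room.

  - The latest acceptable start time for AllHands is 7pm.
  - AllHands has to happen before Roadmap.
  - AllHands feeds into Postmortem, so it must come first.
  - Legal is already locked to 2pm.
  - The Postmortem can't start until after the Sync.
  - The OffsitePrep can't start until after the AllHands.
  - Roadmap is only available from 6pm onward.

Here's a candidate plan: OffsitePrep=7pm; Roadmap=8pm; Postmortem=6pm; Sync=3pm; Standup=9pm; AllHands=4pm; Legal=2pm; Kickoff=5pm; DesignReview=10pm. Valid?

Legal is already locked to 2pm — holds.
There is only one room — holds.
The Postmortem can't start until after the Sync — holds.
AllHands feeds into Postmortem, so it must come first — holds.
The latest acceptable start time for AllHands is 7pm — holds.
The OffsitePrep can't start until after the AllHands — holds.
AllHands has to happen before Roadmap — holds.
Roadmap is only available from 6pm onward — holds.

Yes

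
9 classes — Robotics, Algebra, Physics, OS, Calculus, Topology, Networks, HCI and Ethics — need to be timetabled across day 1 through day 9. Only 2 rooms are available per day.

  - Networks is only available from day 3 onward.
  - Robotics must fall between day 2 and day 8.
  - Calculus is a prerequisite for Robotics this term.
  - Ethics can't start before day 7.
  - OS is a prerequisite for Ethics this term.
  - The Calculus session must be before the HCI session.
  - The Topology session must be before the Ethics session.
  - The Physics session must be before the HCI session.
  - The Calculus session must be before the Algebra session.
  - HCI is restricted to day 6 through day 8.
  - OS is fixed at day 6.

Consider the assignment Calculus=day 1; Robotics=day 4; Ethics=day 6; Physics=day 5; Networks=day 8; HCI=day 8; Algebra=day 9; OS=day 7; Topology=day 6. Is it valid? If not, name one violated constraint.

The Topology session must be before the Ethics session — violated.
OS is a prerequisite for Ethics this term — violated.
Networks is only available from day 3 onward — holds.
Robotics must fall between day 2 and day 8 — holds.
The Physics session must be before the HCI session — holds.
Ethics can't start before day 7 — violated.
Calculus is a prerequisite for Robotics this term — holds.
HCI is restricted to day 6 through day 8 — holds.
Only 2 rooms are available per day — holds.
OS is fixed at day 6 — violated.
The Calculus session must be before the Algebra session — holds.
The Calculus session must be before the HCI session — holds.

No. OS is a prerequisite for Ethics this term is not satisfied.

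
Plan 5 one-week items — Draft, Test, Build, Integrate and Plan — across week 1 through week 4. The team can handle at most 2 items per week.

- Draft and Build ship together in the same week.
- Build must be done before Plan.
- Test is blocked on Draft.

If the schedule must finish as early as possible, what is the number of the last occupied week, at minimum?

3

The precedence chain requires at least 2 distinct weeks.
With at most 2 per week and 5 tasks, at least 3 weeks are needed.
3 works (last occupied week: week 3): for example Integrate -> week 3; Build -> week 1; Draft -> week 1; Test -> week 2; Plan -> week 2.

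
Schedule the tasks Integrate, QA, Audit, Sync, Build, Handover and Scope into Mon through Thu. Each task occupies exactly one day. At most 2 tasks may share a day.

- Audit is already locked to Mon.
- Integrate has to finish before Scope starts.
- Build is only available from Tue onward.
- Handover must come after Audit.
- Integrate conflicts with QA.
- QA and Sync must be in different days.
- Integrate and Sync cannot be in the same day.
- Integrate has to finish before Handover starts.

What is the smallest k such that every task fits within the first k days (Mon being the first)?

The precedence chain requires at least 2 distinct days.
With at most 2 per day and 7 tasks, at least 4 days are needed.
4 works (last occupied day: Thu): for example Handover=Tue; Audit=Mon; Sync=Thu; QA=Wed; Scope=Wed; Build=Tue; Integrate=Mon.

4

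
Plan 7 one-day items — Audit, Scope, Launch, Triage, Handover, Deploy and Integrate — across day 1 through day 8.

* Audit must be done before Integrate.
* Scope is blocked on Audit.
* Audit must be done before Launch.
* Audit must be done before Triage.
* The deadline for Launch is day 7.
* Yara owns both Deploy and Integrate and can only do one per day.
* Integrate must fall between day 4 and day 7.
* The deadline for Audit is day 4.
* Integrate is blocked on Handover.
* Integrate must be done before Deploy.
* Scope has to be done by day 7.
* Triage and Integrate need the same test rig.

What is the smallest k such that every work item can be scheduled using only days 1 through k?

The precedence chain requires at least 3 distinct days.
Propagating the time windows through the other constraints, Deploy can't land before day 5, so the schedule must run through at least day 5.
5 works (last occupied day: day 5): for example Handover=day 1, Launch=day 2, Scope=day 2, Triage=day 2, Deploy=day 5, Audit=day 1, Integrate=day 4.

5 days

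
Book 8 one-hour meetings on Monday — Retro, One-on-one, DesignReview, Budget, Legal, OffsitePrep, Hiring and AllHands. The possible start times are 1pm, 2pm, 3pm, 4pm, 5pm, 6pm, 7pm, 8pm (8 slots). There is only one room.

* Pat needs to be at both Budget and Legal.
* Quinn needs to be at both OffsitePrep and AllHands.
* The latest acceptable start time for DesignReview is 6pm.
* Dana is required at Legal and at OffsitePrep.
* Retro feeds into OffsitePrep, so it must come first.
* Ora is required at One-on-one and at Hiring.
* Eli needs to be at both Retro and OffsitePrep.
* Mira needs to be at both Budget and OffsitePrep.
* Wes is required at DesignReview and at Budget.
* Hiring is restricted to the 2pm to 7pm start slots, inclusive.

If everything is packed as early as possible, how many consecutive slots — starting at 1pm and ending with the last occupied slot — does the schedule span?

8 slots

The precedence chain requires at least 2 distinct slots.
With at most 1 per slot and 8 meetings, at least 8 slots are needed.
8 works (last occupied slot: 8pm): for example One-on-one -> 5pm, AllHands -> 8pm, Budget -> 6pm, OffsitePrep -> 4pm, Retro -> 3pm, Legal -> 7pm, DesignReview -> 1pm, Hiring -> 2pm.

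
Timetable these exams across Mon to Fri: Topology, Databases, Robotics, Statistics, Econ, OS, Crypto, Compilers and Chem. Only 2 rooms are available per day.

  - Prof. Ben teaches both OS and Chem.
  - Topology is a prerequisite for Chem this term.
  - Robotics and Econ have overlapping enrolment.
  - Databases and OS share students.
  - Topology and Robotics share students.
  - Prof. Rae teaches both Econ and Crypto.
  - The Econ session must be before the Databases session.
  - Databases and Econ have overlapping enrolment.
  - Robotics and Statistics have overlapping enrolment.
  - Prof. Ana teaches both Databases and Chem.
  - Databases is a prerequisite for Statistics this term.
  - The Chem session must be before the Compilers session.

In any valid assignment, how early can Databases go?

Tue

Precedence pushes Databases to at least Tue; downstream work caps Databases at Thu.
Databases at Tue is achievable: Robotics=Tue; Databases=Tue; Crypto=Fri; Statistics=Wed; Econ=Mon; OS=Thu; Chem=Wed; Topology=Mon; Compilers=Thu.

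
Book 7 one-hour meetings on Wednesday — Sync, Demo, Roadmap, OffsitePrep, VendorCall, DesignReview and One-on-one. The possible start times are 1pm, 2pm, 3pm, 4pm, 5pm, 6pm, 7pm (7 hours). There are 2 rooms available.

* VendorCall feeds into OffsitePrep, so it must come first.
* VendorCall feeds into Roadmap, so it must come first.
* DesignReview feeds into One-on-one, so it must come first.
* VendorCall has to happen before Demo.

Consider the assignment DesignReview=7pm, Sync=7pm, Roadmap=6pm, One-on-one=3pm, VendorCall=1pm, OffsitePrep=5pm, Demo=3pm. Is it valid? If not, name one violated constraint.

VendorCall feeds into Roadmap, so it must come first — holds.
VendorCall has to happen before Demo — holds.
VendorCall feeds into OffsitePrep, so it must come first — holds.
DesignReview feeds into One-on-one, so it must come first — violated.
There are 2 rooms available — holds.

No. DesignReview feeds into One-on-one, so it must come first is not satisfied.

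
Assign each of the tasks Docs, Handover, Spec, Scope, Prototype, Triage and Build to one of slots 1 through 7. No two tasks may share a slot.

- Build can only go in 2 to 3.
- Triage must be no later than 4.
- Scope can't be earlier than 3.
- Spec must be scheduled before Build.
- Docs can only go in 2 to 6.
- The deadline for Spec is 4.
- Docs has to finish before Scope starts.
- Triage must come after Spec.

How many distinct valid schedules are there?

54

Splitting on Docs: it can be 2 (6), 3 (6), 4 (12), 5 (20), 6 (10). Listing each branch's schedules as (Handover, Spec, Scope, Prototype, Triage, Build):
Docs=2: (5,1,6,7,4,3) (5,1,7,6,4,3) (6,1,5,7,4,3) (6,1,7,5,4,3) (7,1,5,6,4,3) (7,1,6,5,4,3) — 6.
Docs=3: (5,1,6,7,4,2) (5,1,7,6,4,2) (6,1,5,7,4,2) (6,1,7,5,4,2) (7,1,5,6,4,2) (7,1,6,5,4,2) — 6.
Docs=4: (5,1,6,7,2,3) (5,1,6,7,3,2) (5,1,7,6,2,3) (5,1,7,6,3,2) (6,1,5,7,2,3) (6,1,5,7,3,2) (6,1,7,5,2,3) (6,1,7,5,3,2) (7,1,5,6,2,3) (7,1,5,6,3,2) (7,1,6,5,2,3) (7,1,6,5,3,2) — 12.
Docs=5: (1,2,6,7,4,3) (1,2,7,6,4,3) (2,1,6,7,4,3) (2,1,7,6,4,3) (3,1,6,7,4,2) (3,1,7,6,4,2) (4,1,6,7,2,3) (4,1,6,7,3,2) (4,1,7,6,2,3) (4,1,7,6,3,2) (6,1,7,2,4,3) (6,1,7,3,4,2) (6,1,7,4,2,3) (6,1,7,4,3,2) (6,2,7,1,4,3) (7,1,6,2,4,3) (7,1,6,3,4,2) (7,1,6,4,2,3) (7,1,6,4,3,2) (7,2,6,1,4,3) — 20.
Docs=6: (1,2,7,5,4,3) (2,1,7,5,4,3) (3,1,7,5,4,2) (4,1,7,5,2,3) (4,1,7,5,3,2) (5,1,7,2,4,3) (5,1,7,3,4,2) (5,1,7,4,2,3) (5,1,7,4,3,2) (5,2,7,1,4,3) — 10.
Summing: 6 + 6 + 12 + 20 + 10 = 54.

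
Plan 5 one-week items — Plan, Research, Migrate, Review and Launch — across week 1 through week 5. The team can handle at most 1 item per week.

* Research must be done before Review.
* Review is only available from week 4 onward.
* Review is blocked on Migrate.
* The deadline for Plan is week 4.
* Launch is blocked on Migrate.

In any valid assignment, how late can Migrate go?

week 3

Downstream work caps Migrate at week 4.
Migrate at week 3 is achievable: Plan in week 1; Research in week 2; Migrate in week 3; Launch in week 5; Review in week 4.
Nothing later works — the capacity limit rule out every week after week 3.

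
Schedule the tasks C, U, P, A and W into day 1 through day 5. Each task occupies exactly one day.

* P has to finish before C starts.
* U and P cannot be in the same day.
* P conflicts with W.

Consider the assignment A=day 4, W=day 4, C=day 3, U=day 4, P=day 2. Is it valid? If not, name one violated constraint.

P conflicts with W — holds.
P has to finish before C starts — holds.
U and P cannot be in the same day — holds.

Valid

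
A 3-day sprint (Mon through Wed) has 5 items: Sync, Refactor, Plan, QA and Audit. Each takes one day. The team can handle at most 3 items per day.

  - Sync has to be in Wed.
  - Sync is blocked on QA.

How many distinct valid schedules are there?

50

Splitting on Refactor: it can be Mon (17), Tue (17), Wed (16). Listing each branch's schedules as (Sync, Plan, QA, Audit):
Refactor=Mon: (Wed,Mon,Mon,Tue) (Wed,Mon,Mon,Wed) (Wed,Mon,Tue,Mon) (Wed,Mon,Tue,Tue) (Wed,Mon,Tue,Wed) (Wed,Tue,Mon,Mon) (Wed,Tue,Mon,Tue) (Wed,Tue,Mon,Wed) (Wed,Tue,Tue,Mon) (Wed,Tue,Tue,Tue) (Wed,Tue,Tue,Wed) (Wed,Wed,Mon,Mon) (Wed,Wed,Mon,Tue) (Wed,Wed,Mon,Wed) (Wed,Wed,Tue,Mon) (Wed,Wed,Tue,Tue) (Wed,Wed,Tue,Wed) — 17.
Refactor=Tue: (Wed,Mon,Mon,Mon) (Wed,Mon,Mon,Tue) (Wed,Mon,Mon,Wed) (Wed,Mon,Tue,Mon) (Wed,Mon,Tue,Tue) (Wed,Mon,Tue,Wed) (Wed,Tue,Mon,Mon) (Wed,Tue,Mon,Tue) (Wed,Tue,Mon,Wed) (Wed,Tue,Tue,Mon) (Wed,Tue,Tue,Wed) (Wed,Wed,Mon,Mon) (Wed,Wed,Mon,Tue) (Wed,Wed,Mon,Wed) (Wed,Wed,Tue,Mon) (Wed,Wed,Tue,Tue) (Wed,Wed,Tue,Wed) — 17.
Refactor=Wed: (Wed,Mon,Mon,Mon) (Wed,Mon,Mon,Tue) (Wed,Mon,Mon,Wed) (Wed,Mon,Tue,Mon) (Wed,Mon,Tue,Tue) (Wed,Mon,Tue,Wed) (Wed,Tue,Mon,Mon) (Wed,Tue,Mon,Tue) (Wed,Tue,Mon,Wed) (Wed,Tue,Tue,Mon) (Wed,Tue,Tue,Tue) (Wed,Tue,Tue,Wed) (Wed,Wed,Mon,Mon) (Wed,Wed,Mon,Tue) (Wed,Wed,Tue,Mon) (Wed,Wed,Tue,Tue) — 16.
Summing: 17 + 17 + 16 = 50.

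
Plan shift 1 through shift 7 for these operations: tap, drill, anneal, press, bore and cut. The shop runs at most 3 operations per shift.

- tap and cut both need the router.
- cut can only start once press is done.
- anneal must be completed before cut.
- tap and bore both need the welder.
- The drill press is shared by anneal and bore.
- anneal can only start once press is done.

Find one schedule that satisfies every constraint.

bore in shift 3, drill in shift 1, anneal in shift 2, tap in shift 1, press in shift 1, cut in shift 3

Checking: press(shift 1) before anneal(shift 2); anneal(shift 2) before cut(shift 3); press(shift 1) before cut(shift 3); tap(shift 1) != bore(shift 3); anneal(shift 2) != bore(shift 3); tap(shift 1) != cut(shift 3); max 3 per shift (cap 3).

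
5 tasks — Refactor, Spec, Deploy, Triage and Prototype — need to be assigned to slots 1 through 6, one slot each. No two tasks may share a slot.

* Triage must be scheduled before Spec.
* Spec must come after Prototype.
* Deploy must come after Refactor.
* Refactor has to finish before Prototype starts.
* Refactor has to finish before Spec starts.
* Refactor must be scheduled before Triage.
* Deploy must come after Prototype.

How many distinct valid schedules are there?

Splitting on Refactor: it can be 1 (25), 2 (5). Listing each branch's schedules as (Spec, Deploy, Triage, Prototype):
Refactor=1: (4,5,2,3) (4,5,3,2) (4,6,2,3) (4,6,3,2) (5,3,4,2) (5,4,2,3) (5,4,3,2) (5,6,2,3) (5,6,2,4) (5,6,3,2) (5,6,3,4) (5,6,4,2) (5,6,4,3) (6,3,4,2) (6,3,5,2) (6,4,2,3) (6,4,3,2) (6,4,5,2) (6,4,5,3) (6,5,2,3) (6,5,2,4) (6,5,3,2) (6,5,3,4) (6,5,4,2) (6,5,4,3) — 25.
Refactor=2: (5,6,3,4) (5,6,4,3) (6,4,5,3) (6,5,3,4) (6,5,4,3) — 5.
Summing: 25 + 5 = 30.

30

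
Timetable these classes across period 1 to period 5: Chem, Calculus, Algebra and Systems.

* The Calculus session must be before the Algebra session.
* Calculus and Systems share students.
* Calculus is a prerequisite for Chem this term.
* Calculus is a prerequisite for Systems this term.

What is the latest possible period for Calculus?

Downstream work caps Calculus at period 4.
Calculus at period 4 is achievable: Chem -> period 5; Algebra -> period 5; Systems -> period 5; Calculus -> period 4.

period 4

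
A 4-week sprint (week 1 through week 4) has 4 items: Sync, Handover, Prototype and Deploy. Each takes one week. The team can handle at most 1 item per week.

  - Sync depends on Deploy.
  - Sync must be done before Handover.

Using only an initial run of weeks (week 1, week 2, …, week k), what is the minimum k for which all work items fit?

The precedence chain requires at least 3 distinct weeks.
With at most 1 per week and 4 work items, at least 4 weeks are needed.
4 works (last occupied week: week 4): for example Handover in week 3, Prototype in week 4, Sync in week 2, Deploy in week 1.

4 weeks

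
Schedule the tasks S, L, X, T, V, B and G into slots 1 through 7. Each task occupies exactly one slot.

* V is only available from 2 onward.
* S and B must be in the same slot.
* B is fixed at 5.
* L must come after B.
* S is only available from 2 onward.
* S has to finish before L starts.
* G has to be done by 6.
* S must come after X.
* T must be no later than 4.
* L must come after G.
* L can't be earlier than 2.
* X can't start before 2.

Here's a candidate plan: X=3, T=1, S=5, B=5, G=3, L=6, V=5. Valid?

Yes, all constraints hold

B is fixed at 5 — holds.
L can't be earlier than 2 — holds.
L must come after G — holds.
L must come after B — holds.
S has to finish before L starts — holds.
S must come after X — holds.
T must be no later than 4 — holds.
V is only available from 2 onward — holds.
G has to be done by 6 — holds.
S and B must be in the same slot — holds.
X can't start before 2 — holds.
S is only available from 2 onward — holds.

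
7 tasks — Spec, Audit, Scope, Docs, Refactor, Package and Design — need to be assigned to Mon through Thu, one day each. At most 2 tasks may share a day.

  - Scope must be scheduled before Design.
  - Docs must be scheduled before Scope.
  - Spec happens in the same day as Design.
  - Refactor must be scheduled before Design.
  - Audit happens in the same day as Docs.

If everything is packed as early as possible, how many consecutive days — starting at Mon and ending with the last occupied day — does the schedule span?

4 days

The precedence chain requires at least 3 distinct days.
With at most 2 per day and 7 tasks, at least 4 days are needed.
4 works (last occupied day: Thu): for example Package=Thu, Scope=Tue, Design=Wed, Spec=Wed, Audit=Mon, Docs=Mon, Refactor=Tue.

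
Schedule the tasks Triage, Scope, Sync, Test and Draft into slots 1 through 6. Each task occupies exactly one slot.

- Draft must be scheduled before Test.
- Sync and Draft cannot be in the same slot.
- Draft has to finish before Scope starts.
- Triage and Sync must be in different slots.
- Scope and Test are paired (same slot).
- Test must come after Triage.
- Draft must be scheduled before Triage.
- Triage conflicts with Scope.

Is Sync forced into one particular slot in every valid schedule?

Sync can be 1 (e.g. Sync=1, Triage=3, Scope=4, Draft=2, Test=4) or 2 (e.g. Scope=4; Sync=2; Triage=3; Draft=1; Test=4).

No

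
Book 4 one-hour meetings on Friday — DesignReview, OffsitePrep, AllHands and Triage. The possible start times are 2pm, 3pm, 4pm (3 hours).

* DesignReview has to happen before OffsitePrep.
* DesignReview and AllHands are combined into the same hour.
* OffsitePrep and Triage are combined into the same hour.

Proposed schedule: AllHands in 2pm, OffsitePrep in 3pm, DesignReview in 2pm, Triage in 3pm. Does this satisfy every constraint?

DesignReview and AllHands are combined into the same hour — holds.
OffsitePrep and Triage are combined into the same hour — holds.
DesignReview has to happen before OffsitePrep — holds.

Yes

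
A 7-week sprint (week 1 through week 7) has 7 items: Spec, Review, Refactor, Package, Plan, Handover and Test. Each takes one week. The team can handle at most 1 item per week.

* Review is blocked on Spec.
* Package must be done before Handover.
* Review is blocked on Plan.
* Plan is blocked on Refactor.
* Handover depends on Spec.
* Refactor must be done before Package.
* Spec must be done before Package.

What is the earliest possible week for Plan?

week 2

Precedence pushes Plan to at least week 2; downstream work caps Plan at week 6.
Plan at week 2 is achievable: Package=week 4, Test=week 7, Handover=week 6, Spec=week 3, Review=week 5, Refactor=week 1, Plan=week 2.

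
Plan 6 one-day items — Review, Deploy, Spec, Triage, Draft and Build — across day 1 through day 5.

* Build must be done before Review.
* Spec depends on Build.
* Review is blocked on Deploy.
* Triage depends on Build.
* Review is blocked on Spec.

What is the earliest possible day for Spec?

Precedence pushes Spec to at least day 2; downstream work caps Spec at day 4.
Spec at day 2 is achievable: Deploy=day 1, Spec=day 2, Triage=day 2, Review=day 3, Build=day 1, Draft=day 1.

day 2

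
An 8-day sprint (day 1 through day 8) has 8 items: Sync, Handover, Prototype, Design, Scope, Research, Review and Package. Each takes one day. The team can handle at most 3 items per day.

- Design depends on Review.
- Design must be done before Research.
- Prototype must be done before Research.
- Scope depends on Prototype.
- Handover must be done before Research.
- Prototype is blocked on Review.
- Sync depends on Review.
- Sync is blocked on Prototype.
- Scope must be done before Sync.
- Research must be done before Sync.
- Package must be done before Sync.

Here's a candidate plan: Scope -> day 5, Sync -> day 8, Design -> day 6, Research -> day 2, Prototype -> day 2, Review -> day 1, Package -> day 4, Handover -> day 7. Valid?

No. Handover must be done before Research is not satisfied.

Prototype must be done before Research — violated.
Package must be done before Sync — holds.
Design must be done before Research — violated.
Sync depends on Review — holds.
Research must be done before Sync — holds.
The team can handle at most 3 items per day — holds.
Design depends on Review — holds.
Prototype is blocked on Review — holds.
Handover must be done before Research — violated.
Sync is blocked on Prototype — holds.
Scope must be done before Sync — holds.
Scope depends on Prototype — holds.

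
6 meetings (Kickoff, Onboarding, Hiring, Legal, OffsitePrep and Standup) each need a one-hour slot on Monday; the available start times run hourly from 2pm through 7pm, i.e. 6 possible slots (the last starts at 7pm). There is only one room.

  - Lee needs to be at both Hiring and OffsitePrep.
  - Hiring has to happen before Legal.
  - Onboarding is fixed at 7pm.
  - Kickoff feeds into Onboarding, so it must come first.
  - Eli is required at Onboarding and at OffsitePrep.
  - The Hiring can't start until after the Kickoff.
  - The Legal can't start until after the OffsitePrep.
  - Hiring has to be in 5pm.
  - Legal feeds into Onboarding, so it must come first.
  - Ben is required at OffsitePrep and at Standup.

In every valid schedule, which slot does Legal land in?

6pm

Hiring is fixed at 5pm and must come before Legal, so Legal is at least 6pm.
Onboarding is fixed at 7pm and must come after Legal, so Legal is at most 6pm.
So Legal must be 6pm.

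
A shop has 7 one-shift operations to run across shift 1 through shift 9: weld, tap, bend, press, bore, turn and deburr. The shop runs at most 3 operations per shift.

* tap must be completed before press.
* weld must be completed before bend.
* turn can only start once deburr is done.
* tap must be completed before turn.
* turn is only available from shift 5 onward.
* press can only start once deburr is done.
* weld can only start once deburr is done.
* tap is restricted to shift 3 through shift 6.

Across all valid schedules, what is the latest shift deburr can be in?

Downstream work caps deburr at shift 7.
deburr at shift 7 is achievable: press -> shift 8, weld -> shift 8, turn -> shift 8, deburr -> shift 7, bore -> shift 1, tap -> shift 3, bend -> shift 9.

shift 7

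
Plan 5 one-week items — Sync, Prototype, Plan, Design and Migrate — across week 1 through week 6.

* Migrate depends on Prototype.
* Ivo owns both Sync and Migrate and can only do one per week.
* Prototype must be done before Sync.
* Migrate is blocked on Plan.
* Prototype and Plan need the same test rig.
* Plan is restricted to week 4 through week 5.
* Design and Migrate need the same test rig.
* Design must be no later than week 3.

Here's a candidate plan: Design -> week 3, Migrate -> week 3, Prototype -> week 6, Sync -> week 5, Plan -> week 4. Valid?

Design must be no later than week 3 — holds.
Migrate is blocked on Plan — violated.
Prototype must be done before Sync — violated.
Prototype and Plan need the same test rig — holds.
Migrate depends on Prototype — violated.
Plan is restricted to week 4 through week 5 — holds.
Ivo owns both Sync and Migrate and can only do one per week — holds.
Design and Migrate need the same test rig — violated.

Invalid. Migrate depends on Prototype.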